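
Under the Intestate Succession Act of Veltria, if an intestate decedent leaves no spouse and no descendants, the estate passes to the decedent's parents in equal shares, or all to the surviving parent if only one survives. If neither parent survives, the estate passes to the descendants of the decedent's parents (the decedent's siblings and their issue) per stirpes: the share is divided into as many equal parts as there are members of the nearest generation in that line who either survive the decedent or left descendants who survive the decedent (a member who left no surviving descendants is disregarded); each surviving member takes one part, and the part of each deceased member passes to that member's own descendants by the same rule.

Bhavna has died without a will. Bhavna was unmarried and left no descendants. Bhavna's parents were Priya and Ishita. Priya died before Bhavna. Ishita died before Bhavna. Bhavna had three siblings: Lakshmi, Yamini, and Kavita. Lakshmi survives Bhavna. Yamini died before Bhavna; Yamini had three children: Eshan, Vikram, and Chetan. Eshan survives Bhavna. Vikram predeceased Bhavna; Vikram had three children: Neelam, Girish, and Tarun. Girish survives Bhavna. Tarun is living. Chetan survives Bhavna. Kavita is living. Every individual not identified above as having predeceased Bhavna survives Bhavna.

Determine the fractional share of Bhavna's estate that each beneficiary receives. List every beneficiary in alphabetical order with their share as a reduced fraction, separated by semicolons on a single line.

Neither parent survives and there are no descendants, so the estate passes to Bhavna's siblings and their issue per stirpes.
The estate is divided into 3 equal shares of 1/3 among Lakshmi, Yamini, Kavita.
Lakshmi is living and takes 1/3.
Yamini predeceased; the 1/3 allotted to Yamini's branch passes to Yamini's issue by representation.
The 1/3 is divided into 3 equal shares of 1/9 among Eshan, Vikram, Chetan.
Eshan is living and takes 1/9.
Vikram predeceased; the 1/9 allotted to Vikram's branch passes to Vikram's issue by representation.
The 1/9 is divided into 3 equal shares of 1/27 among Neelam, Girish, Tarun.
Neelam is living and takes 1/27.
Girish is living and takes 1/27.
Tarun is living and takes 1/27.
Chetan is living and takes 1/9.
Kavita is living and takes 1/3.

Chetan 1/9; Eshan 1/9; Girish 1/27; Kavita 1/3; Lakshmi 1/3; Neelam 1/27; Tarun 1/27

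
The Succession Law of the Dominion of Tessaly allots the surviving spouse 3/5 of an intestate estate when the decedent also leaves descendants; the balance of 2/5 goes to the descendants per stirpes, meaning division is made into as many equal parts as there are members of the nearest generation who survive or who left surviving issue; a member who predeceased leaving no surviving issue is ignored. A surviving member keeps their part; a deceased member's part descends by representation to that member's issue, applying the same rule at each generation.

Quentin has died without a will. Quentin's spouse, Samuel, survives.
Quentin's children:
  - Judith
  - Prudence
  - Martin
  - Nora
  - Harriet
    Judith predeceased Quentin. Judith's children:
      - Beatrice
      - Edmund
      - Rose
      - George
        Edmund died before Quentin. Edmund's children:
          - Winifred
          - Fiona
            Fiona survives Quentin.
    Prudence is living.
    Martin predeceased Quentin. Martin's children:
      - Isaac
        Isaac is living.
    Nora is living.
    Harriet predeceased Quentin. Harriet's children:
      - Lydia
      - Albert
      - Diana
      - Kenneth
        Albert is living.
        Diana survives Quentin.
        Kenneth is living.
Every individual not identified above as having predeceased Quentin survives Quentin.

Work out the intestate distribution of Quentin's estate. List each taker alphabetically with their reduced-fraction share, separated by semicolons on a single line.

Samuel, as surviving spouse, takes 3/5.
The remaining 2/5 passes to Quentin's descendants per stirpes.
The 2/5 is divided into 5 equal shares of 2/25 among Judith, Prudence, Martin, Nora, Harriet.
Judith predeceased; the 2/25 allotted to Judith's branch passes to Judith's issue by representation.
The 2/25 is divided into 4 equal shares of 1/50 among Beatrice, Edmund, Rose, George.
Beatrice is living and takes 1/50.
Edmund predeceased; the 1/50 allotted to Edmund's branch passes to Edmund's issue by representation.
The 1/50 is divided into 2 equal shares of 1/100 among Winifred, Fiona.
Winifred is living and takes 1/100.
Fiona is living and takes 1/100.
Rose is living and takes 1/50.
George is living and takes 1/50.
Prudence is living and takes 2/25.
Martin predeceased; the 2/25 allotted to Martin's branch passes to Martin's issue by representation.
Isaac is the sole taker at this level and receives the full 2/25.
Nora is living and takes 2/25.
Harriet predeceased; the 2/25 allotted to Harriet's branch passes to Harriet's issue by representation.
The 2/25 is divided into 4 equal shares of 1/50 among Lydia, Albert, Diana, Kenneth.
Lydia is living and takes 1/50.
Albert is living and takes 1/50.
Diana is living and takes 1/50.
Kenneth is living and takes 1/50.

Albert 1/50; Beatrice 1/50; Diana 1/50; Fiona 1/100; George 1/50; Isaac 2/25; Kenneth 1/50; Lydia 1/50; Nora 2/25; Prudence 2/25; Rose 1/50; Samuel 3/5; Winifred 1/100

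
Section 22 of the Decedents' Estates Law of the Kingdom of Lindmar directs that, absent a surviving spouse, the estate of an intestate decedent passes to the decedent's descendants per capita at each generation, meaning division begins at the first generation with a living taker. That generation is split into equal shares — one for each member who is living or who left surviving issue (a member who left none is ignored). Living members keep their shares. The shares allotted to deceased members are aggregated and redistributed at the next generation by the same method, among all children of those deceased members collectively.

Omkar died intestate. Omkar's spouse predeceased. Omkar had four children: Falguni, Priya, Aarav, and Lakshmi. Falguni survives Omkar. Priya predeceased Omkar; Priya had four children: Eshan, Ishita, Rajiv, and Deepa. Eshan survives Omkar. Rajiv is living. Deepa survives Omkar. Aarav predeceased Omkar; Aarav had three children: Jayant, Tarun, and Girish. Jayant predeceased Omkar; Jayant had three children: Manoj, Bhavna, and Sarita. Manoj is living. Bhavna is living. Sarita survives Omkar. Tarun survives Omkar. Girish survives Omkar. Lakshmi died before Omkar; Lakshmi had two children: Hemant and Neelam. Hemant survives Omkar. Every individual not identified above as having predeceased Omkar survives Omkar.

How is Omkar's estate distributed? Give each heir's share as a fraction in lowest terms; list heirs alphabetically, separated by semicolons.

There is no surviving spouse, so the entire estate passes to Omkar's descendants per capita at each generation.
At generation 1 (Falguni, Priya, Aarav, Lakshmi) there are 4 shares of (1)/4 = 1/4 each.
Living: Falguni — each takes 1/4.
Deceased: Priya, Aarav, and Lakshmi. Their combined 3/4 is pooled and carried to generation 2.
At generation 2 (Eshan, Ishita, Rajiv, Deepa, Jayant, Tarun, Girish, Hemant, Neelam) there are 9 shares of (3/4)/9 = 1/12 each.
Living: Eshan, Ishita, Rajiv, Deepa, Tarun, Girish, Hemant, and Neelam — each takes 1/12.
Deceased: Jayant. That 1/12 share is carried to generation 3.
At generation 3 (Manoj, Bhavna, Sarita) there are 3 shares of (1/12)/3 = 1/36 each.
Living: Manoj, Bhavna, and Sarita — each takes 1/36.

Bhavna 1/36; Deepa 1/12; Eshan 1/12; Falguni 1/4; Girish 1/12; Hemant 1/12; Ishita 1/12; Manoj 1/36; Neelam 1/12; Rajiv 1/12; Sarita 1/36; Tarun 1/12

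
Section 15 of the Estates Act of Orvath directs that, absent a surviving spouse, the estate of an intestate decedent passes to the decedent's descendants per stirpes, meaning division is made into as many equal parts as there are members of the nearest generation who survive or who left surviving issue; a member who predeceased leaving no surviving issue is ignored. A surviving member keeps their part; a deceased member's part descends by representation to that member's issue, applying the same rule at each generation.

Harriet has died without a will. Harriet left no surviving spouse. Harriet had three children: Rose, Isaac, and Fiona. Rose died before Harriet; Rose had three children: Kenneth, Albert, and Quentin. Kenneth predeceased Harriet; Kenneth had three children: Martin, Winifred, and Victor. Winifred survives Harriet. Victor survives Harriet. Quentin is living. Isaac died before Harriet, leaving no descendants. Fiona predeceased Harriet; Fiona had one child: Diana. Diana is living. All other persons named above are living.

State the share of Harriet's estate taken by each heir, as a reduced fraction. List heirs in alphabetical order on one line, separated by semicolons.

Albert 1/6; Diana 1/2; Martin 1/18; Quentin 1/6; Victor 1/18; Winifred 1/18

There is no surviving spouse, so the entire estate passes to Harriet's descendants per stirpes.
Isaac left no surviving issue, so that branch lapses and is disregarded.
The estate is divided into 2 equal shares of 1/2 among Rose, Fiona.
Rose predeceased; the 1/2 allotted to Rose's branch passes to Rose's issue by representation.
The 1/2 is divided into 3 equal shares of 1/6 among Kenneth, Albert, Quentin.
Kenneth predeceased; the 1/6 allotted to Kenneth's branch passes to Kenneth's issue by representation.
The 1/6 is divided into 3 equal shares of 1/18 among Martin, Winifred, Victor.
Martin is living and takes 1/18.
Winifred is living and takes 1/18.
Victor is living and takes 1/18.
Albert is living and takes 1/6.
Quentin is living and takes 1/6.
Fiona predeceased; the 1/2 allotted to Fiona's branch passes to Fiona's issue by representation.
Diana is the sole taker at this level and receives the full 1/2.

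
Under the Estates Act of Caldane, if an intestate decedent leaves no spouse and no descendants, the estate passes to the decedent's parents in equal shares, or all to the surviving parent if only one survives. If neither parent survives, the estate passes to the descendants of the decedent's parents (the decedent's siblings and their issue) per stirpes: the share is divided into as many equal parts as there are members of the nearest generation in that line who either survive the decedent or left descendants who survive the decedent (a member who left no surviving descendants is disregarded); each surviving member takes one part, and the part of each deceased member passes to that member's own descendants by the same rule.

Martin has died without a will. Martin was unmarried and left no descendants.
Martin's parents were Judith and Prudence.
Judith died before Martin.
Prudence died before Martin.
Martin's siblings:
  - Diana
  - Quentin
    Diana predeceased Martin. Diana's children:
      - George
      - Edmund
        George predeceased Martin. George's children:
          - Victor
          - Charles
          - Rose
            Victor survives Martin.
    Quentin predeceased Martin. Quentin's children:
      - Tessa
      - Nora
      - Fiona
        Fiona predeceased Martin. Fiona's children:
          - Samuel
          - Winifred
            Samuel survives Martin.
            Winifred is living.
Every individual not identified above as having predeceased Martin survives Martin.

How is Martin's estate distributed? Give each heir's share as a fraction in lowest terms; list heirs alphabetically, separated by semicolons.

Charles 1/12; Edmund 1/4; Nora 1/6; Rose 1/12; Samuel 1/12; Tessa 1/6; Victor 1/12; Winifred 1/12

Neither parent survives and there are no descendants, so the estate passes to Martin's siblings and their issue per stirpes.
The estate is divided into 2 equal shares of 1/2 among Diana, Quentin.
Diana predeceased; the 1/2 allotted to Diana's branch passes to Diana's issue by representation.
The 1/2 is divided into 2 equal shares of 1/4 among George, Edmund.
George predeceased; the 1/4 allotted to George's branch passes to George's issue by representation.
The 1/4 is divided into 3 equal shares of 1/12 among Victor, Charles, Rose.
Victor is living and takes 1/12.
Charles is living and takes 1/12.
Rose is living and takes 1/12.
Edmund is living and takes 1/4.
Quentin predeceased; the 1/2 allotted to Quentin's branch passes to Quentin's issue by representation.
The 1/2 is divided into 3 equal shares of 1/6 among Tessa, Nora, Fiona.
Tessa is living and takes 1/6.
Nora is living and takes 1/6.
Fiona predeceased; the 1/6 allotted to Fiona's branch passes to Fiona's issue by representation.
The 1/6 is divided into 2 equal shares of 1/12 among Samuel, Winifred.
Samuel is living and takes 1/12.
Winifred is living and takes 1/12.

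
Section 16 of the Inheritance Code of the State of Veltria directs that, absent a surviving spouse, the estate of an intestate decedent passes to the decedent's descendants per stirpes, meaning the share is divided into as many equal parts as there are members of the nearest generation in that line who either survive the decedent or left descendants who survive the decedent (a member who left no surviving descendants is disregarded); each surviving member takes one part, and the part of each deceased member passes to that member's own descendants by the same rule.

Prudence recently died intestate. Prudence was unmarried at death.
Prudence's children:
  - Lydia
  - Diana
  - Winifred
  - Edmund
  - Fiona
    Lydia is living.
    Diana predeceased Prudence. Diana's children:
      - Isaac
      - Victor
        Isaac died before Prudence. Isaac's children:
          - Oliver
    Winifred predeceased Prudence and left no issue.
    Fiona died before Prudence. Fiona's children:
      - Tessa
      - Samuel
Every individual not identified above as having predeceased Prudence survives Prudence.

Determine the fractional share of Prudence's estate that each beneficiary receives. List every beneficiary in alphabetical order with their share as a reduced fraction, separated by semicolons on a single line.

Edmund 1/4; Lydia 1/4; Oliver 1/8; Samuel 1/8; Tessa 1/8; Victor 1/8

There is no surviving spouse, so the entire estate passes to Prudence's descendants per stirpes.
Winifred left no surviving issue, so that branch lapses and is disregarded.
The estate is divided into 4 equal shares of 1/4 among Lydia, Diana, Edmund, Fiona.
Lydia is living and takes 1/4.
Diana predeceased; the 1/4 allotted to Diana's branch passes to Diana's issue by representation.
The 1/4 is divided into 2 equal shares of 1/8 among Isaac, Victor.
Isaac predeceased; the 1/8 allotted to Isaac's branch passes to Isaac's issue by representation.
Oliver is the sole taker at this level and receives the full 1/8.
Victor is living and takes 1/8.
Edmund is living and takes 1/4.
Fiona predeceased; the 1/4 allotted to Fiona's branch passes to Fiona's issue by representation.
The 1/4 is divided into 2 equal shares of 1/8 among Tessa, Samuel.
Tessa is living and takes 1/8.
Samuel is living and takes 1/8.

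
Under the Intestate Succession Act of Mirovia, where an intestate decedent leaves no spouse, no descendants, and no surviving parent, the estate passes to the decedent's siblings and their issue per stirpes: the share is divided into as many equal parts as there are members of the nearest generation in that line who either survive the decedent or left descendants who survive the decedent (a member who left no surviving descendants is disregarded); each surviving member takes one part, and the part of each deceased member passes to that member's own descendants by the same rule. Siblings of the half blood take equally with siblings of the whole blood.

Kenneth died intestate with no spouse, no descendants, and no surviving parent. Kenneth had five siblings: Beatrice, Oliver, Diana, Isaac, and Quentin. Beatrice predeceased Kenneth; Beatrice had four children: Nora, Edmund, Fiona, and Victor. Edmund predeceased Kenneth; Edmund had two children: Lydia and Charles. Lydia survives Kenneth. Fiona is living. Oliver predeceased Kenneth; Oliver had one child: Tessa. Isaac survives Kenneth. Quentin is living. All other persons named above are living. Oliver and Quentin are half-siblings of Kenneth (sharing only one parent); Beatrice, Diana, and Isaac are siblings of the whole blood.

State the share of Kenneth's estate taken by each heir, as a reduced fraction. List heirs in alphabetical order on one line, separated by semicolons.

No spouse, descendants, or parent survives, so the estate passes to Kenneth's siblings per stirpes.
Half-blood and whole-blood siblings take equally under the stated rule.
The estate is divided into 5 equal shares of 1/5 among Beatrice, Oliver, Diana, Isaac, Quentin.
Beatrice predeceased; the 1/5 allotted to Beatrice's branch passes to Beatrice's issue by representation.
The 1/5 is divided into 4 equal shares of 1/20 among Nora, Edmund, Fiona, Victor.
Nora is living and takes 1/20.
Edmund predeceased; the 1/20 allotted to Edmund's branch passes to Edmund's issue by representation.
The 1/20 is divided into 2 equal shares of 1/40 among Lydia, Charles.
Lydia is living and takes 1/40.
Charles is living and takes 1/40.
Fiona is living and takes 1/20.
Victor is living and takes 1/20.
Oliver predeceased; the 1/5 allotted to Oliver's branch passes to Oliver's issue by representation.
Tessa is the sole taker at this level and receives the full 1/5.
Diana is living and takes 1/5.
Isaac is living and takes 1/5.
Quentin is living and takes 1/5.

Charles 1/40; Diana 1/5; Fiona 1/20; Isaac 1/5; Lydia 1/40; Nora 1/20; Quentin 1/5; Tessa 1/5; Victor 1/20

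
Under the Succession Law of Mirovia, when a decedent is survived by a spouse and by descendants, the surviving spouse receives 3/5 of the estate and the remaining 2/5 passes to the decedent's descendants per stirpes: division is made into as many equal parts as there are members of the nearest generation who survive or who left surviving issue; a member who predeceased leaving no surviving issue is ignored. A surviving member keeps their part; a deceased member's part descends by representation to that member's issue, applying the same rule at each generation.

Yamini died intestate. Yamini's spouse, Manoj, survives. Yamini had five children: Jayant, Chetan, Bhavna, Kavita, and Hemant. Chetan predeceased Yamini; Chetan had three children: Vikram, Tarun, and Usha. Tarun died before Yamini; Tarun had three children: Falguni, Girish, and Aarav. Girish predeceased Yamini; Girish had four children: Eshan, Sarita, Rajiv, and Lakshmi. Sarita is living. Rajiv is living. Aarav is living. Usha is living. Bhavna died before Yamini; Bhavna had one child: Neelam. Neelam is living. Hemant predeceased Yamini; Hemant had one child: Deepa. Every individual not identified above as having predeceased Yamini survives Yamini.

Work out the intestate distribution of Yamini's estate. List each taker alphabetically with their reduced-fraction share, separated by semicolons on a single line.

Manoj, as surviving spouse, takes 3/5.
The remaining 2/5 passes to Yamini's descendants per stirpes.
The 2/5 is divided into 5 equal shares of 2/25 among Jayant, Chetan, Bhavna, Kavita, Hemant.
Jayant is living and takes 2/25.
Chetan predeceased; the 2/25 allotted to Chetan's branch passes to Chetan's issue by representation.
The 2/25 is divided into 3 equal shares of 2/75 among Vikram, Tarun, Usha.
Vikram is living and takes 2/75.
Tarun predeceased; the 2/75 allotted to Tarun's branch passes to Tarun's issue by representation.
The 2/75 is divided into 3 equal shares of 2/225 among Falguni, Girish, Aarav.
Falguni is living and takes 2/225.
Girish predeceased; the 2/225 allotted to Girish's branch passes to Girish's issue by representation.
The 2/225 is divided into 4 equal shares of 1/450 among Eshan, Sarita, Rajiv, Lakshmi.
Eshan is living and takes 1/450.
Sarita is living and takes 1/450.
Rajiv is living and takes 1/450.
Lakshmi is living and takes 1/450.
Aarav is living and takes 2/225.
Usha is living and takes 2/75.
Bhavna predeceased; the 2/25 allotted to Bhavna's branch passes to Bhavna's issue by representation.
Neelam is the sole taker at this level and receives the full 2/25.
Kavita is living and takes 2/25.
Hemant predeceased; the 2/25 allotted to Hemant's branch passes to Hemant's issue by representation.
Deepa is the sole taker at this level and receives the full 2/25.

Aarav 2/225; Deepa 2/25; Eshan 1/450; Falguni 2/225; Jayant 2/25; Kavita 2/25; Lakshmi 1/450; Manoj 3/5; Neelam 2/25; Rajiv 1/450; Sarita 1/450; Usha 2/75; Vikram 2/75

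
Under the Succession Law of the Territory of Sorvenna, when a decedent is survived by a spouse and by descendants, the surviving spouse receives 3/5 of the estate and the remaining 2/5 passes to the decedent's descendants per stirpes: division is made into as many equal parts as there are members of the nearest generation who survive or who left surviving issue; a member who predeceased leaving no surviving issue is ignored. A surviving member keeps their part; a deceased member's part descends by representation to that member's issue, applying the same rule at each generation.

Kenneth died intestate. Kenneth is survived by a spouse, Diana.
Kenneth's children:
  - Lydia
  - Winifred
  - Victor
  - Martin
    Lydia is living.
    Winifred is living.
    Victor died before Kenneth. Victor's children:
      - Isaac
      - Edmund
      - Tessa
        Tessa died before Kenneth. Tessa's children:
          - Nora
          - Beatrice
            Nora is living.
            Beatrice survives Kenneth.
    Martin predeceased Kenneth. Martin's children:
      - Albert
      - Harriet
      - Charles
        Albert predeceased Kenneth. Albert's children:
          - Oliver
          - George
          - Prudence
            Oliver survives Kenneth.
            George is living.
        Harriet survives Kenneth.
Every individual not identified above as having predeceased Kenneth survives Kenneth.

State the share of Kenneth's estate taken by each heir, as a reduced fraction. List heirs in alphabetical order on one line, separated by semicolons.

Diana, as surviving spouse, takes 3/5.
The remaining 2/5 passes to Kenneth's descendants per stirpes.
The 2/5 is divided into 4 equal shares of 1/10 among Lydia, Winifred, Victor, Martin.
Lydia is living and takes 1/10.
Winifred is living and takes 1/10.
Victor predeceased; the 1/10 allotted to Victor's branch passes to Victor's issue by representation.
The 1/10 is divided into 3 equal shares of 1/30 among Isaac, Edmund, Tessa.
Isaac is living and takes 1/30.
Edmund is living and takes 1/30.
Tessa predeceased; the 1/30 allotted to Tessa's branch passes to Tessa's issue by representation.
The 1/30 is divided into 2 equal shares of 1/60 among Nora, Beatrice.
Nora is living and takes 1/60.
Beatrice is living and takes 1/60.
Martin predeceased; the 1/10 allotted to Martin's branch passes to Martin's issue by representation.
The 1/10 is divided into 3 equal shares of 1/30 among Albert, Harriet, Charles.
Albert predeceased; the 1/30 allotted to Albert's branch passes to Albert's issue by representation.
The 1/30 is divided into 3 equal shares of 1/90 among Oliver, George, Prudence.
Oliver is living and takes 1/90.
George is living and takes 1/90.
Prudence is living and takes 1/90.
Harriet is living and takes 1/30.
Charles is living and takes 1/30.

Beatrice 1/60; Charles 1/30; Diana 3/5; Edmund 1/30; George 1/90; Harriet 1/30; Isaac 1/30; Lydia 1/10; Nora 1/60; Oliver 1/90; Prudence 1/90; Winifred 1/10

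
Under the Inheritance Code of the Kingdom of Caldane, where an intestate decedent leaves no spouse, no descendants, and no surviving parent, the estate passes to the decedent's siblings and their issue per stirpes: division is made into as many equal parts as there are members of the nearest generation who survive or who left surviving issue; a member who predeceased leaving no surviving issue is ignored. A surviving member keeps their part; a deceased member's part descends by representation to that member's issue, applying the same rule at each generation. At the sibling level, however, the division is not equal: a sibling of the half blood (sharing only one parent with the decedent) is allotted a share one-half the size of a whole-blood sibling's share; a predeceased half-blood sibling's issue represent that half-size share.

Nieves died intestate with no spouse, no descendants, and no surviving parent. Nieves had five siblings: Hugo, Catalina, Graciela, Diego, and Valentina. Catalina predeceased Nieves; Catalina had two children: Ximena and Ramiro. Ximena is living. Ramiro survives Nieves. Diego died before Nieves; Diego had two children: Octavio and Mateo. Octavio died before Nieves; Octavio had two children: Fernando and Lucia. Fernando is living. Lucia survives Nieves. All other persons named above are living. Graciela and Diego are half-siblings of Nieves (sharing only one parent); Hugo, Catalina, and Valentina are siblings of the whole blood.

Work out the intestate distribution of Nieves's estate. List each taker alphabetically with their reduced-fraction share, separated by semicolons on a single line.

Fernando 1/32; Graciela 1/8; Hugo 1/4; Lucia 1/32; Mateo 1/16; Ramiro 1/8; Valentina 1/4; Ximena 1/8

No spouse, descendants, or parent survives, so the estate passes to Nieves's siblings per stirpes.
Half-blood siblings count for one-half the weight of whole-blood siblings at the initial division.
Dividing 1 in proportion to weights (total weight 4): Hugo (weight 1) → 1/4; Catalina (weight 1) → 1/4; Graciela (weight 1/2) → 1/8; Diego (weight 1/2) → 1/8; Valentina (weight 1) → 1/4.
Hugo is living and takes 1/4.
Catalina predeceased; the 1/4 allotted to Catalina's branch passes to Catalina's issue by representation.
The 1/4 is divided into 2 equal shares of 1/8 among Ximena, Ramiro.
Ximena is living and takes 1/8.
Ramiro is living and takes 1/8.
Graciela is living and takes 1/8.
Diego predeceased; the 1/8 allotted to Diego's branch passes to Diego's issue by representation.
The 1/8 is divided into 2 equal shares of 1/16 among Octavio, Mateo.
Octavio predeceased; the 1/16 allotted to Octavio's branch passes to Octavio's issue by representation.
The 1/16 is divided into 2 equal shares of 1/32 among Fernando, Lucia.
Fernando is living and takes 1/32.
Lucia is living and takes 1/32.
Mateo is living and takes 1/16.
Valentina is living and takes 1/4.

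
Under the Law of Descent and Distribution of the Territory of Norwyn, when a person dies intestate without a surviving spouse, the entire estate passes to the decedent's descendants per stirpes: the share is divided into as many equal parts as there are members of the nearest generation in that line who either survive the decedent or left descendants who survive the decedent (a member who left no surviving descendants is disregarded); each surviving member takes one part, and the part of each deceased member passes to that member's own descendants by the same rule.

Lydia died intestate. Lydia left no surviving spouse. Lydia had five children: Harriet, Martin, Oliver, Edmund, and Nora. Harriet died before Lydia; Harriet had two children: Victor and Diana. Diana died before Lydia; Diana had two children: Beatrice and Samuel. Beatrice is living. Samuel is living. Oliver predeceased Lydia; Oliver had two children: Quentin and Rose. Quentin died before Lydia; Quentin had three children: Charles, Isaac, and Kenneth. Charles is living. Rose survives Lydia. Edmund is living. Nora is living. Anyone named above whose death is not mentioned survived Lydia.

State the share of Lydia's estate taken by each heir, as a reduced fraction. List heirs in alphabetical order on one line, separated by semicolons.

Beatrice 1/20; Charles 1/30; Edmund 1/5; Isaac 1/30; Kenneth 1/30; Martin 1/5; Nora 1/5; Rose 1/10; Samuel 1/20; Victor 1/10

There is no surviving spouse, so the entire estate passes to Lydia's descendants per stirpes.
The estate is divided into 5 equal shares of 1/5 among Harriet, Martin, Oliver, Edmund, Nora.
Harriet predeceased; the 1/5 allotted to Harriet's branch passes to Harriet's issue by representation.
The 1/5 is divided into 2 equal shares of 1/10 among Victor, Diana.
Victor is living and takes 1/10.
Diana predeceased; the 1/10 allotted to Diana's branch passes to Diana's issue by representation.
The 1/10 is divided into 2 equal shares of 1/20 among Beatrice, Samuel.
Beatrice is living and takes 1/20.
Samuel is living and takes 1/20.
Martin is living and takes 1/5.
Oliver predeceased; the 1/5 allotted to Oliver's branch passes to Oliver's issue by representation.
The 1/5 is divided into 2 equal shares of 1/10 among Quentin, Rose.
Quentin predeceased; the 1/10 allotted to Quentin's branch passes to Quentin's issue by representation.
The 1/10 is divided into 3 equal shares of 1/30 among Charles, Isaac, Kenneth.
Charles is living and takes 1/30.
Isaac is living and takes 1/30.
Kenneth is living and takes 1/30.
Rose is living and takes 1/10.
Edmund is living and takes 1/5.
Nora is living and takes 1/5.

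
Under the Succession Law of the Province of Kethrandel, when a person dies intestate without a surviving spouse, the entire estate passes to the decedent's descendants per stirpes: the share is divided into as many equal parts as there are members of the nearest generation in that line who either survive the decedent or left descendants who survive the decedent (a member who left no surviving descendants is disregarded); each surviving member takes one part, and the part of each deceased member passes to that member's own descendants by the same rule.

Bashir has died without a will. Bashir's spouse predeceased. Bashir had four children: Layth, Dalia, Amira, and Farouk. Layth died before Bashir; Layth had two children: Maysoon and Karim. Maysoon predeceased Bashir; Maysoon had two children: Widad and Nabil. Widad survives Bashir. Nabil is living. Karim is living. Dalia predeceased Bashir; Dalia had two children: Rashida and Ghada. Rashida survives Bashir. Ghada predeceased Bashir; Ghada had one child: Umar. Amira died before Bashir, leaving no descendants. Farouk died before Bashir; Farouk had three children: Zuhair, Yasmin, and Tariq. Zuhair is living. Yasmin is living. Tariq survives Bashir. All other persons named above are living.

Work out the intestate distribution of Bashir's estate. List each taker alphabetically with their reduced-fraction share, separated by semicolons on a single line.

There is no surviving spouse, so the entire estate passes to Bashir's descendants per stirpes.
Amira left no surviving issue, so that branch lapses and is disregarded.
The estate is divided into 3 equal shares of 1/3 among Layth, Dalia, Farouk.
Layth predeceased; the 1/3 allotted to Layth's branch passes to Layth's issue by representation.
The 1/3 is divided into 2 equal shares of 1/6 among Maysoon, Karim.
Maysoon predeceased; the 1/6 allotted to Maysoon's branch passes to Maysoon's issue by representation.
The 1/6 is divided into 2 equal shares of 1/12 among Widad, Nabil.
Widad is living and takes 1/12.
Nabil is living and takes 1/12.
Karim is living and takes 1/6.
Dalia predeceased; the 1/3 allotted to Dalia's branch passes to Dalia's issue by representation.
The 1/3 is divided into 2 equal shares of 1/6 among Rashida, Ghada.
Rashida is living and takes 1/6.
Ghada predeceased; the 1/6 allotted to Ghada's branch passes to Ghada's issue by representation.
Umar is the sole taker at this level and receives the full 1/6.
Farouk predeceased; the 1/3 allotted to Farouk's branch passes to Farouk's issue by representation.
The 1/3 is divided into 3 equal shares of 1/9 among Zuhair, Yasmin, Tariq.
Zuhair is living and takes 1/9.
Yasmin is living and takes 1/9.
Tariq is living and takes 1/9.

Karim 1/6; Nabil 1/12; Rashida 1/6; Tariq 1/9; Umar 1/6; Widad 1/12; Yasmin 1/9; Zuhair 1/9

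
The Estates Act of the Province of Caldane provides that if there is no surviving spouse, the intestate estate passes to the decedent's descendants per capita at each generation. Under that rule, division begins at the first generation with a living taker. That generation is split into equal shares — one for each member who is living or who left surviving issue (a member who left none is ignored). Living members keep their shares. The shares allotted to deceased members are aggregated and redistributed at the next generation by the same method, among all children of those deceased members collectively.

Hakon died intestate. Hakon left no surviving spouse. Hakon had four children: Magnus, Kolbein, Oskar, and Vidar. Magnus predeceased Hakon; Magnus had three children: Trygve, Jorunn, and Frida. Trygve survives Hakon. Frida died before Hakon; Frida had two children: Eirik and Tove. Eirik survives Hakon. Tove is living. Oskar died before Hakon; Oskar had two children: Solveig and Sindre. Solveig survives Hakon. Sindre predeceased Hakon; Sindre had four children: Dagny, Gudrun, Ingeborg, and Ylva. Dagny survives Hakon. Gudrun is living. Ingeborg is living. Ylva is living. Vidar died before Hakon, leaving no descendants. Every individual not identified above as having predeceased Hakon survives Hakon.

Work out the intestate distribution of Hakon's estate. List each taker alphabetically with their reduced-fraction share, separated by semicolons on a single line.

Dagny 2/45; Eirik 2/45; Gudrun 2/45; Ingeborg 2/45; Jorunn 2/15; Kolbein 1/3; Solveig 2/15; Tove 2/45; Trygve 2/15; Ylva 2/45

There is no surviving spouse, so the entire estate passes to Hakon's descendants per capita at each generation.
At generation 1 (Magnus, Kolbein, Oskar) there are 3 shares of (1)/3 = 1/3 each.
Living: Kolbein — each takes 1/3.
Deceased: Magnus and Oskar. Their combined 2/3 is pooled and carried to generation 2.
At generation 2 (Trygve, Jorunn, Frida, Solveig, Sindre) there are 5 shares of (2/3)/5 = 2/15 each.
Living: Trygve, Jorunn, and Solveig — each takes 2/15.
Deceased: Frida and Sindre. Their combined 4/15 is pooled and carried to generation 3.
At generation 3 (Eirik, Tove, Dagny, Gudrun, Ingeborg, Ylva) there are 6 shares of (4/15)/6 = 2/45 each.
Living: Eirik, Tove, Dagny, Gudrun, Ingeborg, and Ylva — each takes 2/45.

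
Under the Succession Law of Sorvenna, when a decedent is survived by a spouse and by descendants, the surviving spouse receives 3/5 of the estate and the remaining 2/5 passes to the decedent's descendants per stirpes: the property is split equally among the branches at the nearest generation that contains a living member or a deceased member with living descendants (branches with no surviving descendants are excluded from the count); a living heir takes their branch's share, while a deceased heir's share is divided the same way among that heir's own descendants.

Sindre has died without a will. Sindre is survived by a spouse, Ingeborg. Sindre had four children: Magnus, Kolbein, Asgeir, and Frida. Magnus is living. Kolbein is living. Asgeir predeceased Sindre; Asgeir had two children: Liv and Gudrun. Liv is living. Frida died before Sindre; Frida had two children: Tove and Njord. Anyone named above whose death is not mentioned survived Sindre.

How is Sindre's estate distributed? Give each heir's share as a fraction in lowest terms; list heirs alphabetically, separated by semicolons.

Gudrun 1/20; Ingeborg 3/5; Kolbein 1/10; Liv 1/20; Magnus 1/10; Njord 1/20; Tove 1/20

Ingeborg, as surviving spouse, takes 3/5.
The remaining 2/5 passes to Sindre's descendants per stirpes.
The 2/5 is divided into 4 equal shares of 1/10 among Magnus, Kolbein, Asgeir, Frida.
Magnus is living and takes 1/10.
Kolbein is living and takes 1/10.
Asgeir predeceased; the 1/10 allotted to Asgeir's branch passes to Asgeir's issue by representation.
The 1/10 is divided into 2 equal shares of 1/20 among Liv, Gudrun.
Liv is living and takes 1/20.
Gudrun is living and takes 1/20.
Frida predeceased; the 1/10 allotted to Frida's branch passes to Frida's issue by representation.
The 1/10 is divided into 2 equal shares of 1/20 among Tove, Njord.
Tove is living and takes 1/20.
Njord is living and takes 1/20.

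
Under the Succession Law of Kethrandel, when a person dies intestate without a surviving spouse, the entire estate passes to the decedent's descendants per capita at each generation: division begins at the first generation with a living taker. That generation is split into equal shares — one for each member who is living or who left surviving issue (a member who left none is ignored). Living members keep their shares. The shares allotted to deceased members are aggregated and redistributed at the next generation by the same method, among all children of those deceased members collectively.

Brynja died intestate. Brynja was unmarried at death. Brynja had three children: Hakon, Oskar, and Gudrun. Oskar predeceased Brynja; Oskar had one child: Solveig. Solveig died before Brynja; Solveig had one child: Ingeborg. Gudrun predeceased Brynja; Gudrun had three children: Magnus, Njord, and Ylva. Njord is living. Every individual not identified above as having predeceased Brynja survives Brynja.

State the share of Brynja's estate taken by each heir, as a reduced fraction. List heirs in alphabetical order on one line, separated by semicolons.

There is no surviving spouse, so the entire estate passes to Brynja's descendants per capita at each generation.
At generation 1 (Hakon, Oskar, Gudrun) there are 3 shares of (1)/3 = 1/3 each.
Living: Hakon — each takes 1/3.
Deceased: Oskar and Gudrun. Their combined 2/3 is pooled and carried to generation 2.
At generation 2 (Solveig, Magnus, Njord, Ylva) there are 4 shares of (2/3)/4 = 1/6 each.
Living: Magnus, Njord, and Ylva — each takes 1/6.
Deceased: Solveig. That 1/6 share is carried to generation 3.
At generation 3 (Ingeborg) there are 1 shares of (1/6)/1 = 1/6 each.
Living: Ingeborg — each takes 1/6.

Hakon 1/3; Ingeborg 1/6; Magnus 1/6; Njord 1/6; Ylva 1/6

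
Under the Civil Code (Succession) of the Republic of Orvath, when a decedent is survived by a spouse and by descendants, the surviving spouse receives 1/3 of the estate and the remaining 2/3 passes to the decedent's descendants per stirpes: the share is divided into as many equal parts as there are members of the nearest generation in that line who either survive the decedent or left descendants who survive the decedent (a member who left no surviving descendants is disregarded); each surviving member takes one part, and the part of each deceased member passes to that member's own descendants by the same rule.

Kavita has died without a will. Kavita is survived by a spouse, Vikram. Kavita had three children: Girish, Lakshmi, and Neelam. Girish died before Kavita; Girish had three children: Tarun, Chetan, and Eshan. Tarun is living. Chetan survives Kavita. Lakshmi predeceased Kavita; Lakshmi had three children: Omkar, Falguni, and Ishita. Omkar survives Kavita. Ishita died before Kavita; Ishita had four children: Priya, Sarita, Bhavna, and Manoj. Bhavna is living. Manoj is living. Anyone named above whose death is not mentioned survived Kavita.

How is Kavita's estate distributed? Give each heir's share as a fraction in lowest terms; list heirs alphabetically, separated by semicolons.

Bhavna 1/54; Chetan 2/27; Eshan 2/27; Falguni 2/27; Manoj 1/54; Neelam 2/9; Omkar 2/27; Priya 1/54; Sarita 1/54; Tarun 2/27; Vikram 1/3

Vikram, as surviving spouse, takes 1/3.
The remaining 2/3 passes to Kavita's descendants per stirpes.
The 2/3 is divided into 3 equal shares of 2/9 among Girish, Lakshmi, Neelam.
Girish predeceased; the 2/9 allotted to Girish's branch passes to Girish's issue by representation.
The 2/9 is divided into 3 equal shares of 2/27 among Tarun, Chetan, Eshan.
Tarun is living and takes 2/27.
Chetan is living and takes 2/27.
Eshan is living and takes 2/27.
Lakshmi predeceased; the 2/9 allotted to Lakshmi's branch passes to Lakshmi's issue by representation.
The 2/9 is divided into 3 equal shares of 2/27 among Omkar, Falguni, Ishita.
Omkar is living and takes 2/27.
Falguni is living and takes 2/27.
Ishita predeceased; the 2/27 allotted to Ishita's branch passes to Ishita's issue by representation.
The 2/27 is divided into 4 equal shares of 1/54 among Priya, Sarita, Bhavna, Manoj.
Priya is living and takes 1/54.
Sarita is living and takes 1/54.
Bhavna is living and takes 1/54.
Manoj is living and takes 1/54.
Neelam is living and takes 2/9.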